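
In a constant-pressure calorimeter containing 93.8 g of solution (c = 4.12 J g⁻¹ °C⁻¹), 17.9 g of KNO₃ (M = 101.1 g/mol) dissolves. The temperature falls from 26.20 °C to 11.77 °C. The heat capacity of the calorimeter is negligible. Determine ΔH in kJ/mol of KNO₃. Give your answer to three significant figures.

|ΔT| = |11.77 − 26.20| = 14.43 °C
|q_surr| = (93.8 × 4.12) × 14.43 = 386.456 × 14.43 = 5577 J
n(KNO₃) = 17.9 / 101.1 = 0.1771 mol
Temperature fell, so q_rxn = +|q_surr| = 5.577 kJ
ΔH = q_rxn / n = 31.49 kJ/mol

ΔH = 31.5 kJ/mol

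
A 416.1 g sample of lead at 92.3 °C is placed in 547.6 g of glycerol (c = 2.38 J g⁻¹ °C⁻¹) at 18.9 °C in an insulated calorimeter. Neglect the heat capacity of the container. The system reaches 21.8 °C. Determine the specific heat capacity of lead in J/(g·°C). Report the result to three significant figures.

c = 0.129 J/(g·°C)

q_gained = (547.6 × 2.38) × (21.8 − 18.9) = 3780 J
q_lost = 416.1 × c × (92.3 − 21.8) = 29335.05 c
Set equal: c = 3780 / 29335.05 = 0.129 J/(g·°C)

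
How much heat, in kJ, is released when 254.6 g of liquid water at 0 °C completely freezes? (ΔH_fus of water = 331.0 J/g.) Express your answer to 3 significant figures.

q = m × ΔH_fus = 254.6 × 331.0 = 84270 J = 84.3 kJ

q = 84.3 kJ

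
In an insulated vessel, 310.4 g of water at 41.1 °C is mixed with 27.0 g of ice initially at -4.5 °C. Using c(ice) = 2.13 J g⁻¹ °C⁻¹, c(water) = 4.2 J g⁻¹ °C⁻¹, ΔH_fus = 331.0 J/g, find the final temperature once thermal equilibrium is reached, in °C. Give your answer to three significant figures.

Heat to bring ice to 0 °C and melt it: q₁ = 27.0×2.13×4.5 + 27.0×331.0 = 9195.8 J
Heat the water can supply cooling to 0 °C: 310.4×4.2×41.1 = 53581.2 J > q₁, so all ice melts.
Energy balance: 310.4×4.2×(41.1 − T) = 9195.8 + 27.0×4.2×(T − 0)
1303.68(41.1 − T) = 9195.8 + 113.4 T
53581.2 − 9195.8 = 1417.08 T
T = 44385.4 / 1417.08 = 31.32 °C

T_f = 31.3 °C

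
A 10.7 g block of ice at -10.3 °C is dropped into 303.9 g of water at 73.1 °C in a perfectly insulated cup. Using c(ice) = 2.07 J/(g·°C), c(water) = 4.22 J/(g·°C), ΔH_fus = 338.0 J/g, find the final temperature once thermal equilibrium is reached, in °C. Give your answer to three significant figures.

T_f = 67.7 °C

Heat to bring ice to 0 °C and melt it: q₁ = 10.7×2.07×10.3 + 10.7×338.0 = 3844.7 J
Heat the water can supply cooling to 0 °C: 303.9×4.22×73.1 = 93747.7 J > q₁, so all ice melts.
Energy balance: 303.9×4.22×(73.1 − T) = 3844.7 + 10.7×4.22×(T − 0)
1282.458(73.1 − T) = 3844.7 + 45.154 T
93747.7 − 3844.7 = 1327.612 T
T = 89903.0 / 1327.612 = 67.72 °C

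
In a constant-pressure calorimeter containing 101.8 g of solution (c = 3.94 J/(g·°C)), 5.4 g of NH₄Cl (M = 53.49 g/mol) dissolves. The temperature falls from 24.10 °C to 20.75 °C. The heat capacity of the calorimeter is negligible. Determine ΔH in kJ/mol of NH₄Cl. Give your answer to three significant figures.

|ΔT| = |20.75 − 24.10| = 3.35 °C
|q_surr| = (101.8 × 3.94) × 3.35 = 401.092 × 3.35 = 1344 J
n(NH₄Cl) = 5.4 / 53.49 = 0.1010 mol
Temperature fell, so q_rxn = +|q_surr| = 1.344 kJ
ΔH = q_rxn / n = 13.31 kJ/mol

ΔH = 13.3 kJ/mol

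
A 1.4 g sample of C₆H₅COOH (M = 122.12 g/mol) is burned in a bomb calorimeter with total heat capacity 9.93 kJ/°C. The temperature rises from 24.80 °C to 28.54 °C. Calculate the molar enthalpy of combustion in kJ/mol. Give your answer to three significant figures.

ΔT = 28.54 − 24.80 = 3.74 °C
q_cal = C_cal × ΔT = 9.93 × 3.74 = 37.1382 kJ
n = 1.4 / 122.12 = 0.01146 mol
q_rxn = −q_cal = -37.1382 kJ
ΔH = -37.1382 / 0.01146 = -3241 kJ/mol

ΔH = -3240 kJ/mol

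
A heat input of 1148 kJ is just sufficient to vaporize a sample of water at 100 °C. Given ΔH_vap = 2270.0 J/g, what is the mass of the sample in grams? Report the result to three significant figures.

m = q / ΔH_vap = 1148000 J / 2270.0 J/g = 506 g

m = 506 g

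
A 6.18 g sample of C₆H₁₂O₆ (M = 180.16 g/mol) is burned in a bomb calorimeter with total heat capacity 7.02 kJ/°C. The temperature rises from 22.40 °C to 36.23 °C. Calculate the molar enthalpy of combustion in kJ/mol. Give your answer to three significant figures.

ΔH = -2830 kJ/mol

ΔT = 36.23 − 22.40 = 13.83 °C
q_cal = C_cal × ΔT = 7.02 × 13.83 = 97.0866 kJ
n = 6.18 / 180.16 = 0.03430 mol
q_rxn = −q_cal = -97.0866 kJ
ΔH = -97.0866 / 0.03430 = -2831 kJ/mol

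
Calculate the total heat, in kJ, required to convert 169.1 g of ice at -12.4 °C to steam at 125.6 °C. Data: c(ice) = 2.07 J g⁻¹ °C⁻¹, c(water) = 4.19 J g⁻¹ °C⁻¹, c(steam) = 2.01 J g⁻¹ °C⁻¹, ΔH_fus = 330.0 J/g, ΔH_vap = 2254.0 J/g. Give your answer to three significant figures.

q = 521 kJ

q1 (heat ice -12.4→0.0 °C): 169.1 × 2.07 × 12.4 = 4340 J
q2 (melt at 0 °C): 169.1 × 330.0 = 55803 J
q3 (heat water 0.0→100.0 °C): 169.1 × 4.19 × 100.0 = 70853 J
q4 (vaporize at 100 °C): 169.1 × 2254.0 = 381151 J
q5 (heat steam 100.0→125.6 °C): 169.1 × 2.01 × 25.6 = 8701 J
Total: 4340 + 55803 + 70853 + 381151 + 8701 = 520848 J = 521 kJ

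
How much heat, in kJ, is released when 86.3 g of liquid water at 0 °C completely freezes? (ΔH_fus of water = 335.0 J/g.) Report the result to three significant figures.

q = m × ΔH_fus = 86.3 × 335.0 = 28910 J = 28.9 kJ

q = 28.9 kJ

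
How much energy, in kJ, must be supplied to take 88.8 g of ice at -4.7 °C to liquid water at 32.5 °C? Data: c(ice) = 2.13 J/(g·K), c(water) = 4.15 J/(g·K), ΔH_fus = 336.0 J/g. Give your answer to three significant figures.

q = 42.7 kJ

q1 (heat ice -4.7→0.0 °C): 88.8 × 2.13 × 4.7 = 889 J
q2 (melt at 0 °C): 88.8 × 336.0 = 29837 J
q3 (heat water 0.0→32.5 °C): 88.8 × 4.15 × 32.5 = 11977 J
Total: 889 + 29837 + 11977 = 42703 J = 42.7 kJ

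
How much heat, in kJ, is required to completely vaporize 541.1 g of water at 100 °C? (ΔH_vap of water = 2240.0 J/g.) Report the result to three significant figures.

q = 1210 kJ

q = m × ΔH_vap = 541.1 × 2240.0 = 1212000 J = 1210 kJ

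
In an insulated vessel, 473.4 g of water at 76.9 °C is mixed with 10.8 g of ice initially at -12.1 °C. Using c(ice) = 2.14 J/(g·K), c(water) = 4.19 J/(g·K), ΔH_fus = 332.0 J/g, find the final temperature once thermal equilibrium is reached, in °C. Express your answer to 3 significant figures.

T_f = 73.3 °C

Heat to bring ice to 0 °C and melt it: q₁ = 10.8×2.14×12.1 + 10.8×332.0 = 3865.3 J
Heat the water can supply cooling to 0 °C: 473.4×4.19×76.9 = 152535 J > q₁, so all ice melts.
Energy balance: 473.4×4.19×(76.9 − T) = 3865.3 + 10.8×4.19×(T − 0)
1983.546(76.9 − T) = 3865.3 + 45.252 T
152535 − 3865.3 = 2028.798 T
T = 148669.7 / 2028.798 = 73.28 °C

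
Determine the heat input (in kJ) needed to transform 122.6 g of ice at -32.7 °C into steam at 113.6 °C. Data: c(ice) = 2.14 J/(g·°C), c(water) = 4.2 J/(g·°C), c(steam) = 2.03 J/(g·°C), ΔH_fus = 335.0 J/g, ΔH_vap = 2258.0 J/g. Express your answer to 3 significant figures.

q = 381 kJ

q1 (heat ice -32.7→0.0 °C): 122.6 × 2.14 × 32.7 = 8579 J
q2 (melt at 0 °C): 122.6 × 335.0 = 41071 J
q3 (heat water 0.0→100.0 °C): 122.6 × 4.2 × 100.0 = 51492 J
q4 (vaporize at 100 °C): 122.6 × 2258.0 = 276831 J
q5 (heat steam 100.0→113.6 °C): 122.6 × 2.03 × 13.6 = 3385 J
Total: 8579 + 41071 + 51492 + 276831 + 3385 = 381358 J = 381 kJ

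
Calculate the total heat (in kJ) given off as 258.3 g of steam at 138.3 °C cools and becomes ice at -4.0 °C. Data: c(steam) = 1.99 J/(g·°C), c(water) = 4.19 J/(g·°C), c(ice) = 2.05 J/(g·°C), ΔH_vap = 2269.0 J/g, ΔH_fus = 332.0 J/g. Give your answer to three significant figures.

q = 802 kJ

q1 (cool steam 138.3→100 °C): 258.3 × 1.99 × 38.3 = 19687 J
q2 (condense at 100 °C): 258.3 × 2269.0 = 586083 J
q3 (cool water 100→0 °C): 258.3 × 4.19 × 100.0 = 108228 J
q4 (freeze at 0 °C): 258.3 × 332.0 = 85756 J
q5 (cool ice 0→-4.0 °C): 258.3 × 2.05 × 4.0 = 2118 J
Total: 19687 + 586083 + 108228 + 85756 + 2118 = 801872 J = 802 kJ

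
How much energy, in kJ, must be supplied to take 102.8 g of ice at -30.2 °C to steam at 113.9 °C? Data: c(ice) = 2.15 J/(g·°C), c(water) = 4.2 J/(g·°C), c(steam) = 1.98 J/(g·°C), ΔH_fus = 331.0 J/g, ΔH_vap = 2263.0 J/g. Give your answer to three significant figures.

q = 319 kJ

q1 (heat ice -30.2→0.0 °C): 102.8 × 2.15 × 30.2 = 6675 J
q2 (melt at 0 °C): 102.8 × 331.0 = 34027 J
q3 (heat water 0.0→100.0 °C): 102.8 × 4.2 × 100.0 = 43176 J
q4 (vaporize at 100 °C): 102.8 × 2263.0 = 232636 J
q5 (heat steam 100.0→113.9 °C): 102.8 × 1.98 × 13.9 = 2829 J
Total: 6675 + 34027 + 43176 + 232636 + 2829 = 319343 J = 319 kJ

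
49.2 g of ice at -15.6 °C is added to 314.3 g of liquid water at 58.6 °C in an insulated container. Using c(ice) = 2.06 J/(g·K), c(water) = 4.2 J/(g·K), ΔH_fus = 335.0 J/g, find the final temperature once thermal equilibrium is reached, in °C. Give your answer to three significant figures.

Heat to bring ice to 0 °C and melt it: q₁ = 49.2×2.06×15.6 + 49.2×335.0 = 18063 J
Heat the water can supply cooling to 0 °C: 314.3×4.2×58.6 = 77355.5 J > q₁, so all ice melts.
Energy balance: 314.3×4.2×(58.6 − T) = 18063 + 49.2×4.2×(T − 0)
1320.06(58.6 − T) = 18063 + 206.64 T
77355.5 − 18063 = 1526.70 T
T = 59292.5 / 1526.70 = 38.84 °C

T_f = 38.8 °C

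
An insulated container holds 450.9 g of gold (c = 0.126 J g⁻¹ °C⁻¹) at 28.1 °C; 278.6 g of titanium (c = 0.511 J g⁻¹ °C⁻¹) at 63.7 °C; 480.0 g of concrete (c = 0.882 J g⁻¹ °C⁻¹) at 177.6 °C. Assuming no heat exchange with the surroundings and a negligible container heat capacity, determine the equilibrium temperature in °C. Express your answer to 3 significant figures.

Σ mᵢcᵢ(T − Tᵢ) = 0  ⇒  T = Σ mᵢcᵢTᵢ / Σ mᵢcᵢ
Σ mᵢcᵢ = 450.9×0.126 + 278.6×0.511 + 480.0×0.882 = 622.5380
Σ mᵢcᵢTᵢ = 56.8134×28.1 + 142.3646×63.7 + 423.36×177.6 = 85854
T = 85854 / 622.5380 = 137.9 °C

T_f = 138 °C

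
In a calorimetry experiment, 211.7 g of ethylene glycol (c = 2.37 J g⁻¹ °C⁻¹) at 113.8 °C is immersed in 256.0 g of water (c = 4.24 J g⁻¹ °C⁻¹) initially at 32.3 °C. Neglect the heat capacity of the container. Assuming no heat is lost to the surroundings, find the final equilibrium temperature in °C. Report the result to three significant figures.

Heat lost by ethylene glycol = heat gained by water.
(211.7)(2.37)(113.8 − T) = (256.0)(4.24)(T − 32.3)
501.729 (113.8 − T) = 1085.44 (T − 32.3)
57097 − 501.729 T = 1085.44 T − 35060
92157 = 1587.169 T
T = 58.06 °C

T_f = 58.1 °C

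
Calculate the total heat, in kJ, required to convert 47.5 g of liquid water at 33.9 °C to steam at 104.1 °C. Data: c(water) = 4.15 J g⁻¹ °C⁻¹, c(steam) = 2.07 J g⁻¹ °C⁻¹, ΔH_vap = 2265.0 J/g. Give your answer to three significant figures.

q = 121 kJ

q1 (heat water 33.9→100.0 °C): 47.5 × 4.15 × 66.1 = 13030 J
q2 (vaporize at 100 °C): 47.5 × 2265.0 = 107588 J
q3 (heat steam 100.0→104.1 °C): 47.5 × 2.07 × 4.1 = 403 J
Total: 13030 + 107588 + 403 = 121021 J = 121 kJ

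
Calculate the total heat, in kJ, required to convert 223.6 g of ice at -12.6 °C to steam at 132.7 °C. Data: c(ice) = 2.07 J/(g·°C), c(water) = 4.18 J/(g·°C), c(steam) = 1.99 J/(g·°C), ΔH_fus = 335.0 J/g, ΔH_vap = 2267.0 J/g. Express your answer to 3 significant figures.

q = 696 kJ

q1 (heat ice -12.6→0.0 °C): 223.6 × 2.07 × 12.6 = 5832 J
q2 (melt at 0 °C): 223.6 × 335.0 = 74906 J
q3 (heat water 0.0→100.0 °C): 223.6 × 4.18 × 100.0 = 93465 J
q4 (vaporize at 100 °C): 223.6 × 2267.0 = 506901 J
q5 (heat steam 100.0→132.7 °C): 223.6 × 1.99 × 32.7 = 14550 J
Total: 5832 + 74906 + 93465 + 506901 + 14550 = 695654 J = 696 kJ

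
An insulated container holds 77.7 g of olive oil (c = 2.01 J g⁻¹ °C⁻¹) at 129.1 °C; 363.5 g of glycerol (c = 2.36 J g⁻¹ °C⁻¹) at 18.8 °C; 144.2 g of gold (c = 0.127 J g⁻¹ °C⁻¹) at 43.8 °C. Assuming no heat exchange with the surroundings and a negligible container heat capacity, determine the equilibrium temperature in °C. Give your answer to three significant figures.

T_f = 35.9 °C

Σ mᵢcᵢ(T − Tᵢ) = 0  ⇒  T = Σ mᵢcᵢTᵢ / Σ mᵢcᵢ
Σ mᵢcᵢ = 77.7×2.01 + 363.5×2.36 + 144.2×0.127 = 1032.3504
Σ mᵢcᵢTᵢ = 156.177×129.1 + 857.86×18.8 + 18.3134×43.8 = 37092
T = 37092 / 1032.3504 = 35.93 °C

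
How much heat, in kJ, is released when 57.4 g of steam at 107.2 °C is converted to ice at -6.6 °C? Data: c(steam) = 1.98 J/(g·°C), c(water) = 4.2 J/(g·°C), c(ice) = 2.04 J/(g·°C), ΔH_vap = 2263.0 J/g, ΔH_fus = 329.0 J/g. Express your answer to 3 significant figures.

q = 174 kJ

q1 (cool steam 107.2→100 °C): 57.4 × 1.98 × 7.2 = 818 J
q2 (condense at 100 °C): 57.4 × 2263.0 = 129896 J
q3 (cool water 100→0 °C): 57.4 × 4.2 × 100.0 = 24108 J
q4 (freeze at 0 °C): 57.4 × 329.0 = 18885 J
q5 (cool ice 0→-6.6 °C): 57.4 × 2.04 × 6.6 = 773 J
Total: 818 + 129896 + 24108 + 18885 + 773 = 174480 J = 174 kJ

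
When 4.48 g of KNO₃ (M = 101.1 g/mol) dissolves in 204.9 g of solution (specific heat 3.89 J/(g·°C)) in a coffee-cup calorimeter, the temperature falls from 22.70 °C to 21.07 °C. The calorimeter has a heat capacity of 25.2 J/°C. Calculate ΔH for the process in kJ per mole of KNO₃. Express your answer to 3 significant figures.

|ΔT| = |21.07 − 22.70| = 1.63 °C
|q_surr| = (204.9 × 3.89 + 25.2) × 1.63 = 822.261 × 1.63 = 1340 J
n(KNO₃) = 4.48 / 101.1 = 0.04431 mol
Temperature fell, so q_rxn = +|q_surr| = 1.340 kJ
ΔH = q_rxn / n = 30.24 kJ/mol

ΔH = 30.2 kJ/mol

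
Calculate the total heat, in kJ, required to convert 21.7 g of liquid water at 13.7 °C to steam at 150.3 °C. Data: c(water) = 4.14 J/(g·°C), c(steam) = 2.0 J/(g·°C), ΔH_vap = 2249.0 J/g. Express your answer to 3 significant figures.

q = 58.7 kJ

q1 (heat water 13.7→100.0 °C): 21.7 × 4.14 × 86.3 = 7753 J
q2 (vaporize at 100 °C): 21.7 × 2249.0 = 48803 J
q3 (heat steam 100.0→150.3 °C): 21.7 × 2.0 × 50.3 = 2183 J
Total: 7753 + 48803 + 2183 = 58739 J = 58.7 kJ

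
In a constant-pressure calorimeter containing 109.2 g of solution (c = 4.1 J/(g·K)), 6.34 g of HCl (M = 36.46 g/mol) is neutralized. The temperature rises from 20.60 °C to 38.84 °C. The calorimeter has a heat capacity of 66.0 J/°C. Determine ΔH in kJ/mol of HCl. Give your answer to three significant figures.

ΔH = -53.9 kJ/mol

|ΔT| = |38.84 − 20.60| = 18.24 °C
|q_surr| = (109.2 × 4.1 + 66.0) × 18.24 = 513.72 × 18.24 = 9370 J
n(HCl) = 6.34 / 36.46 = 0.1739 mol
Temperature rose, so q_rxn = −|q_surr| = -9.370 kJ
ΔH = q_rxn / n = -53.88 kJ/mol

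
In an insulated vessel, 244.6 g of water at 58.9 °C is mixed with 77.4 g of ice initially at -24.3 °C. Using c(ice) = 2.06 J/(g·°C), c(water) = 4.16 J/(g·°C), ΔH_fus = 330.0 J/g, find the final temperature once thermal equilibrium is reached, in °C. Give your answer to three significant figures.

T_f = 22.8 °C

Heat to bring ice to 0 °C and melt it: q₁ = 77.4×2.06×24.3 + 77.4×330.0 = 29416 J
Heat the water can supply cooling to 0 °C: 244.6×4.16×58.9 = 59932.9 J > q₁, so all ice melts.
Energy balance: 244.6×4.16×(58.9 − T) = 29416 + 77.4×4.16×(T − 0)
1017.536(58.9 − T) = 29416 + 321.984 T
59932.9 − 29416 = 1339.520 T
T = 30516.9 / 1339.520 = 22.78 °C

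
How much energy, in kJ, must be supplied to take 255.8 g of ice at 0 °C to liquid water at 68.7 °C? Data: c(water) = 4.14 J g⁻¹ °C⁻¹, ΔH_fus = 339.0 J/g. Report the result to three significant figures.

q1 (melt at 0 °C): 255.8 × 339.0 = 86716 J
q2 (heat water 0.0→68.7 °C): 255.8 × 4.14 × 68.7 = 72754 J
Total: 86716 + 72754 = 159470 J = 159 kJ

q = 159 kJ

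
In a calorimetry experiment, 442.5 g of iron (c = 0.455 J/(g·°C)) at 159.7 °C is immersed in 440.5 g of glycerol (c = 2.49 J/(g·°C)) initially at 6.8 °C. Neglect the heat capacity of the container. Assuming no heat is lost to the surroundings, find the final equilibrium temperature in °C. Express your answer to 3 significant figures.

T_f = 30.5 °C

Heat lost by iron = heat gained by glycerol.
(442.5)(0.455)(159.7 − T) = (440.5)(2.49)(T − 6.8)
201.3375 (159.7 − T) = 1096.845 (T − 6.8)
32154 − 201.3375 T = 1096.845 T − 7458.5
39612.5 = 1298.1825 T
T = 30.51 °C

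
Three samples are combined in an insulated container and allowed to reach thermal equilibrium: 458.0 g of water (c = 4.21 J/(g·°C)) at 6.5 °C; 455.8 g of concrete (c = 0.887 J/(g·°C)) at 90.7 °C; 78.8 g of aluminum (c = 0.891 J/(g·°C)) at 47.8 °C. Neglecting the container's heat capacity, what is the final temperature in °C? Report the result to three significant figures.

Σ mᵢcᵢ(T − Tᵢ) = 0  ⇒  T = Σ mᵢcᵢTᵢ / Σ mᵢcᵢ
Σ mᵢcᵢ = 458.0×4.21 + 455.8×0.887 + 78.8×0.891 = 2402.6854
Σ mᵢcᵢTᵢ = 1928.18×6.5 + 404.2946×90.7 + 70.2108×47.8 = 52559
T = 52559 / 2402.6854 = 21.88 °C

T_f = 21.9 °C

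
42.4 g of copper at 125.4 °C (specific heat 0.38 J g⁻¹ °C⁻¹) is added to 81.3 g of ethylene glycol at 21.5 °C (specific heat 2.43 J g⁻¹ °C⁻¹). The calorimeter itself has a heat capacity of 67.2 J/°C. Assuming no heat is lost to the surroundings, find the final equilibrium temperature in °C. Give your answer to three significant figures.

T_f = 27.5 °C

Heat lost by copper = heat gained by ethylene glycol + calorimeter.
(42.4)(0.38)(125.4 − T) = [(81.3)(2.43) + 67.2](T − 21.5)
16.112 (125.4 − T) = 264.759 (T − 21.5)
2020.4 − 16.112 T = 264.759 T − 5692.3
7712.7 = 280.871 T
T = 27.46 °C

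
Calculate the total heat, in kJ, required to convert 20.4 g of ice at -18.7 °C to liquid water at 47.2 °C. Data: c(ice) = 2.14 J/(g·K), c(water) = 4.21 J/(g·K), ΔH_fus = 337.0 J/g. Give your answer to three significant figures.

q = 11.7 kJ

q1 (heat ice -18.7→0.0 °C): 20.4 × 2.14 × 18.7 = 816 J
q2 (melt at 0 °C): 20.4 × 337.0 = 6875 J
q3 (heat water 0.0→47.2 °C): 20.4 × 4.21 × 47.2 = 4054 J
Total: 816 + 6875 + 4054 = 11745 J = 11.7 kJ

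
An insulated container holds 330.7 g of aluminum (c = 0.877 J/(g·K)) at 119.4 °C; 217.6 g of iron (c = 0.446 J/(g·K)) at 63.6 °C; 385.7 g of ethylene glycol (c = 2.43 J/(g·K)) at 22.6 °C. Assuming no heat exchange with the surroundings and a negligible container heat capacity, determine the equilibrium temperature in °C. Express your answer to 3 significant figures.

T_f = 46.8 °C

Σ mᵢcᵢ(T − Tᵢ) = 0  ⇒  T = Σ mᵢcᵢTᵢ / Σ mᵢcᵢ
Σ mᵢcᵢ = 330.7×0.877 + 217.6×0.446 + 385.7×2.43 = 1324.3245
Σ mᵢcᵢTᵢ = 290.0239×119.4 + 97.0496×63.6 + 937.251×22.6 = 61983
T = 61983 / 1324.3245 = 46.80 °C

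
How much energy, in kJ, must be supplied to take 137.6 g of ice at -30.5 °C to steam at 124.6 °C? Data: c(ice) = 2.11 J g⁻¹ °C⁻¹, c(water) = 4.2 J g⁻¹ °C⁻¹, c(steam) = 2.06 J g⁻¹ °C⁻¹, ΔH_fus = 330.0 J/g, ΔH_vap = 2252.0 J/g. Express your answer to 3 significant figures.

q = 429 kJ

q1 (heat ice -30.5→0.0 °C): 137.6 × 2.11 × 30.5 = 8855 J
q2 (melt at 0 °C): 137.6 × 330.0 = 45408 J
q3 (heat water 0.0→100.0 °C): 137.6 × 4.2 × 100.0 = 57792 J
q4 (vaporize at 100 °C): 137.6 × 2252.0 = 309875 J
q5 (heat steam 100.0→124.6 °C): 137.6 × 2.06 × 24.6 = 6973 J
Total: 8855 + 45408 + 57792 + 309875 + 6973 = 428903 J = 429 kJ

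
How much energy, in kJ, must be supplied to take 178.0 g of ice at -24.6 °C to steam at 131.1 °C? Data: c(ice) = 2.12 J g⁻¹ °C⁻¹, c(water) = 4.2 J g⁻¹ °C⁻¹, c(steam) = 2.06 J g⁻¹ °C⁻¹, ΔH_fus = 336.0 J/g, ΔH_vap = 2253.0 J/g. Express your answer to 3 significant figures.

q = 556 kJ

q1 (heat ice -24.6→0.0 °C): 178.0 × 2.12 × 24.6 = 9283 J
q2 (melt at 0 °C): 178.0 × 336.0 = 59808 J
q3 (heat water 0.0→100.0 °C): 178.0 × 4.2 × 100.0 = 74760 J
q4 (vaporize at 100 °C): 178.0 × 2253.0 = 401034 J
q5 (heat steam 100.0→131.1 °C): 178.0 × 2.06 × 31.1 = 11404 J
Total: 9283 + 59808 + 74760 + 401034 + 11404 = 556289 J = 556 kJ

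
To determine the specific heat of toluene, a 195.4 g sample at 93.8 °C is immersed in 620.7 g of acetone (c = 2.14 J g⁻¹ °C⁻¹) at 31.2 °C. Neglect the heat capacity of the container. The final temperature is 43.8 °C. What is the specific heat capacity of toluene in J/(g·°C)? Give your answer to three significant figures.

q_gained = (620.7 × 2.14) × (43.8 − 31.2) = 16740 J
q_lost = 195.4 × c × (93.8 − 43.8) = 9770 c
Set equal: c = 16740 / 9770 = 1.71 J/(g·°C)

c = 1.71 J/(g·°C)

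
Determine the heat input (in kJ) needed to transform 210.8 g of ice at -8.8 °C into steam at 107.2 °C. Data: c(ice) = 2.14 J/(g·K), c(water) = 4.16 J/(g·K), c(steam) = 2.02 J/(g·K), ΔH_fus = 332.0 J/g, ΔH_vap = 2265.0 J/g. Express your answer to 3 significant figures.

q = 642 kJ

q1 (heat ice -8.8→0.0 °C): 210.8 × 2.14 × 8.8 = 3970 J
q2 (melt at 0 °C): 210.8 × 332.0 = 69986 J
q3 (heat water 0.0→100.0 °C): 210.8 × 4.16 × 100.0 = 87693 J
q4 (vaporize at 100 °C): 210.8 × 2265.0 = 477462 J
q5 (heat steam 100.0→107.2 °C): 210.8 × 2.02 × 7.2 = 3066 J
Total: 3970 + 69986 + 87693 + 477462 + 3066 = 642177 J = 642 kJ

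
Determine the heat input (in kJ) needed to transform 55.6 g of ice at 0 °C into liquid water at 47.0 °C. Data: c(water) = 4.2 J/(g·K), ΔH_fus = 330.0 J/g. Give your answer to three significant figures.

q = 29.3 kJ

q1 (melt at 0 °C): 55.6 × 330.0 = 18348 J
q2 (heat water 0.0→47.0 °C): 55.6 × 4.2 × 47.0 = 10975 J
Total: 18348 + 10975 = 29323 J = 29.3 kJ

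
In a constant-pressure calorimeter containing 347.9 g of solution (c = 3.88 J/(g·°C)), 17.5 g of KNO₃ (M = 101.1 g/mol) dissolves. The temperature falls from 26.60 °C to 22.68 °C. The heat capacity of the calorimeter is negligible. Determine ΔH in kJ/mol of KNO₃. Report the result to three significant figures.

ΔH = 30.6 kJ/mol

|ΔT| = |22.68 − 26.60| = 3.92 °C
|q_surr| = (347.9 × 3.88) × 3.92 = 1349.852 × 3.92 = 5291 J
n(KNO₃) = 17.5 / 101.1 = 0.1731 mol
Temperature fell, so q_rxn = +|q_surr| = 5.291 kJ
ΔH = q_rxn / n = 30.57 kJ/mol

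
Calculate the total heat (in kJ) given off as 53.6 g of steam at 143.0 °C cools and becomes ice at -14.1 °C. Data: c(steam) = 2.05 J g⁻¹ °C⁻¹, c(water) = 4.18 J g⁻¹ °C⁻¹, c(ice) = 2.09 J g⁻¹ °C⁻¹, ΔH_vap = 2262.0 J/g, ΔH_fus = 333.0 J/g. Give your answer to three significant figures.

q1 (cool steam 143.0→100 °C): 53.6 × 2.05 × 43.0 = 4725 J
q2 (condense at 100 °C): 53.6 × 2262.0 = 121243 J
q3 (cool water 100→0 °C): 53.6 × 4.18 × 100.0 = 22405 J
q4 (freeze at 0 °C): 53.6 × 333.0 = 17849 J
q5 (cool ice 0→-14.1 °C): 53.6 × 2.09 × 14.1 = 1580 J
Total: 4725 + 121243 + 22405 + 17849 + 1580 = 167802 J = 168 kJ

q = 168 kJ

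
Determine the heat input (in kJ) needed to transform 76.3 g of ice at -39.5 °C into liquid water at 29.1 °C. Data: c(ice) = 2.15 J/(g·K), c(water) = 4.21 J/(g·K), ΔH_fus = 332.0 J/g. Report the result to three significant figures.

q = 41.2 kJ

q1 (heat ice -39.5→0.0 °C): 76.3 × 2.15 × 39.5 = 6480 J
q2 (melt at 0 °C): 76.3 × 332.0 = 25332 J
q3 (heat water 0.0→29.1 °C): 76.3 × 4.21 × 29.1 = 9348 J
Total: 6480 + 25332 + 9348 = 41160 J = 41.2 kJ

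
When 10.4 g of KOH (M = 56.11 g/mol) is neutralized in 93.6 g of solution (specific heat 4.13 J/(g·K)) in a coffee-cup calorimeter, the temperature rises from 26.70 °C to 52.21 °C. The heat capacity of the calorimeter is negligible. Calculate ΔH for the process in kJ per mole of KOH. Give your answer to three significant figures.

ΔH = -53.2 kJ/mol

|ΔT| = |52.21 − 26.70| = 25.51 °C
|q_surr| = (93.6 × 4.13) × 25.51 = 386.568 × 25.51 = 9861 J
n(KOH) = 10.4 / 56.11 = 0.1854 mol
Temperature rose, so q_rxn = −|q_surr| = -9.861 kJ
ΔH = q_rxn / n = -53.19 kJ/mol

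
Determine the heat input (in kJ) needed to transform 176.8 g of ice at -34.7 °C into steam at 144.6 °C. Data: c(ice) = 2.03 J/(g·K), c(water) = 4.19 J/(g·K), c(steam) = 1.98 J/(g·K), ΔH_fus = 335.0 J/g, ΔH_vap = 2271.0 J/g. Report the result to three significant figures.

q1 (heat ice -34.7→0.0 °C): 176.8 × 2.03 × 34.7 = 12454 J
q2 (melt at 0 °C): 176.8 × 335.0 = 59228 J
q3 (heat water 0.0→100.0 °C): 176.8 × 4.19 × 100.0 = 74079 J
q4 (vaporize at 100 °C): 176.8 × 2271.0 = 401513 J
q5 (heat steam 100.0→144.6 °C): 176.8 × 1.98 × 44.6 = 15613 J
Total: 12454 + 59228 + 74079 + 401513 + 15613 = 562887 J = 563 kJ

q = 563 kJ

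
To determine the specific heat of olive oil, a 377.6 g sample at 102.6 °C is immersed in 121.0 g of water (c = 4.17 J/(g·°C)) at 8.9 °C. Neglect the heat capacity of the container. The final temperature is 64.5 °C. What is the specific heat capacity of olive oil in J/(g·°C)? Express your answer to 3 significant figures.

q_gained = (121.0 × 4.17) × (64.5 − 8.9) = 28050 J
q_lost = 377.6 × c × (102.6 − 64.5) = 14386.56 c
Set equal: c = 28050 / 14386.56 = 1.95 J/(g·°C)

c = 1.95 J/(g·°C)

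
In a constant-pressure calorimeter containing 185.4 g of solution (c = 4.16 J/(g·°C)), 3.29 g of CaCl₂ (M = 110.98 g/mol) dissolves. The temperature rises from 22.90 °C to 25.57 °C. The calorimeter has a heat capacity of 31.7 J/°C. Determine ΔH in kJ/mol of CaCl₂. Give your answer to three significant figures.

ΔH = -72.3 kJ/mol

|ΔT| = |25.57 − 22.90| = 2.67 °C
|q_surr| = (185.4 × 4.16 + 31.7) × 2.67 = 802.964 × 2.67 = 2144 J
n(CaCl₂) = 3.29 / 110.98 = 0.02964 mol
Temperature rose, so q_rxn = −|q_surr| = -2.144 kJ
ΔH = q_rxn / n = -72.33 kJ/mol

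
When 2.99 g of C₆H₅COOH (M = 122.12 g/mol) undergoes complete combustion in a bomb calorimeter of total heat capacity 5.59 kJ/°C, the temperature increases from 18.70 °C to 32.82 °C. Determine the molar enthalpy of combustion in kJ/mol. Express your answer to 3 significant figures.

ΔT = 32.82 − 18.70 = 14.12 °C
q_cal = C_cal × ΔT = 5.59 × 14.12 = 78.9308 kJ
n = 2.99 / 122.12 = 0.02448 mol
q_rxn = −q_cal = -78.9308 kJ
ΔH = -78.9308 / 0.02448 = -3224 kJ/mol

ΔH = -3220 kJ/mol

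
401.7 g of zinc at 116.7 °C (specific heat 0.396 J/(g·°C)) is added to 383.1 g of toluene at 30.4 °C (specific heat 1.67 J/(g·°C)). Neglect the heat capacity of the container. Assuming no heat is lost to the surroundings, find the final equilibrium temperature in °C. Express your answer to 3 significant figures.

T_f = 47.6 °C

Heat lost by zinc = heat gained by toluene.
(401.7)(0.396)(116.7 − T) = (383.1)(1.67)(T − 30.4)
159.0732 (116.7 − T) = 639.777 (T − 30.4)
18564 − 159.0732 T = 639.777 T − 19449
38013 = 798.8502 T
T = 47.58 °C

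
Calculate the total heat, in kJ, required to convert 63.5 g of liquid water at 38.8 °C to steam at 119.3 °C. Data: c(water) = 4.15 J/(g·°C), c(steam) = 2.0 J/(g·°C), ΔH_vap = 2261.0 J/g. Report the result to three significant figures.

q = 162 kJ

q1 (heat water 38.8→100.0 °C): 63.5 × 4.15 × 61.2 = 16128 J
q2 (vaporize at 100 °C): 63.5 × 2261.0 = 143574 J
q3 (heat steam 100.0→119.3 °C): 63.5 × 2.0 × 19.3 = 2451 J
Total: 16128 + 143574 + 2451 = 162153 J = 162 kJ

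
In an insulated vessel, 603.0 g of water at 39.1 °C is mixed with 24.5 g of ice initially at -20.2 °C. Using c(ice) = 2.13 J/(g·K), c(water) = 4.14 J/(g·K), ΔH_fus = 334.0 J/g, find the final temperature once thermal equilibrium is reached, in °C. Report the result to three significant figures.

T_f = 34.0 °C

Heat to bring ice to 0 °C and melt it: q₁ = 24.5×2.13×20.2 + 24.5×334.0 = 9237.1 J
Heat the water can supply cooling to 0 °C: 603.0×4.14×39.1 = 97610.0 J > q₁, so all ice melts.
Energy balance: 603.0×4.14×(39.1 − T) = 9237.1 + 24.5×4.14×(T − 0)
2496.42(39.1 − T) = 9237.1 + 101.43 T
97610.0 − 9237.1 = 2597.85 T
T = 88372.9 / 2597.85 = 34.02 °C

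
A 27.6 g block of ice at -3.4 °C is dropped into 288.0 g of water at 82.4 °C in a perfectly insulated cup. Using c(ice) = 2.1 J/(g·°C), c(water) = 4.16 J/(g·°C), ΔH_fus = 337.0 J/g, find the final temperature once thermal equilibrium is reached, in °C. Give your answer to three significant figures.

T_f = 68.0 °C

Heat to bring ice to 0 °C and melt it: q₁ = 27.6×2.1×3.4 + 27.6×337.0 = 9498.3 J
Heat the water can supply cooling to 0 °C: 288.0×4.16×82.4 = 98721.8 J > q₁, so all ice melts.
Energy balance: 288.0×4.16×(82.4 − T) = 9498.3 + 27.6×4.16×(T − 0)
1198.08(82.4 − T) = 9498.3 + 114.816 T
98721.8 − 9498.3 = 1312.896 T
T = 89223.5 / 1312.896 = 67.96 °C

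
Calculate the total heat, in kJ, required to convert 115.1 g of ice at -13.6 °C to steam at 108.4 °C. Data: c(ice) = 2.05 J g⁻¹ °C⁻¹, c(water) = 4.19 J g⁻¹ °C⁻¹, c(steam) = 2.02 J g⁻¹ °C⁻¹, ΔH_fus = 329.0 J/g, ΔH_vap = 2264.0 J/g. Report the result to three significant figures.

q = 352 kJ

q1 (heat ice -13.6→0.0 °C): 115.1 × 2.05 × 13.6 = 3209 J
q2 (melt at 0 °C): 115.1 × 329.0 = 37868 J
q3 (heat water 0.0→100.0 °C): 115.1 × 4.19 × 100.0 = 48227 J
q4 (vaporize at 100 °C): 115.1 × 2264.0 = 260586 J
q5 (heat steam 100.0→108.4 °C): 115.1 × 2.02 × 8.4 = 1953 J
Total: 3209 + 37868 + 48227 + 260586 + 1953 = 351843 J = 352 kJ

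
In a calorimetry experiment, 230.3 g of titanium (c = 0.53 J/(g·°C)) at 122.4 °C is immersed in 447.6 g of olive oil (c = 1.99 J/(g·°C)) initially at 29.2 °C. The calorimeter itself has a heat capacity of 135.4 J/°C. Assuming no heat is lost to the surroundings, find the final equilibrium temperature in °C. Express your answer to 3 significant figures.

Heat lost by titanium = heat gained by olive oil + calorimeter.
(230.3)(0.53)(122.4 − T) = [(447.6)(1.99) + 135.4](T − 29.2)
122.059 (122.4 − T) = 1026.124 (T − 29.2)
14940 − 122.059 T = 1026.124 T − 29963
44903 = 1148.183 T
T = 39.11 °C

T_f = 39.1 °C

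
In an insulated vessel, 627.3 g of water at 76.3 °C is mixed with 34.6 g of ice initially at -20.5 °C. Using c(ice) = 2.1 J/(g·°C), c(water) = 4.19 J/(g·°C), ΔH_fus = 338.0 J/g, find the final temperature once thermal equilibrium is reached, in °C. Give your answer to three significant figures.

Heat to bring ice to 0 °C and melt it: q₁ = 34.6×2.1×20.5 + 34.6×338.0 = 13184 J
Heat the water can supply cooling to 0 °C: 627.3×4.19×76.3 = 200546 J > q₁, so all ice melts.
Energy balance: 627.3×4.19×(76.3 − T) = 13184 + 34.6×4.19×(T − 0)
2628.387(76.3 − T) = 13184 + 144.974 T
200546 − 13184 = 2773.361 T
T = 187362 / 2773.361 = 67.56 °C

T_f = 67.6 °C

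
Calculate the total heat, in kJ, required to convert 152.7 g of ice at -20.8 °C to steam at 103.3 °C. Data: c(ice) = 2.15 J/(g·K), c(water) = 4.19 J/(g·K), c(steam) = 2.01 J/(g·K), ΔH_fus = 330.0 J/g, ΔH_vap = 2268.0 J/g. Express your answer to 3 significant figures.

q1 (heat ice -20.8→0.0 °C): 152.7 × 2.15 × 20.8 = 6829 J
q2 (melt at 0 °C): 152.7 × 330.0 = 50391 J
q3 (heat water 0.0→100.0 °C): 152.7 × 4.19 × 100.0 = 63981 J
q4 (vaporize at 100 °C): 152.7 × 2268.0 = 346324 J
q5 (heat steam 100.0→103.3 °C): 152.7 × 2.01 × 3.3 = 1013 J
Total: 6829 + 50391 + 63981 + 346324 + 1013 = 468538 J = 469 kJ

q = 469 kJ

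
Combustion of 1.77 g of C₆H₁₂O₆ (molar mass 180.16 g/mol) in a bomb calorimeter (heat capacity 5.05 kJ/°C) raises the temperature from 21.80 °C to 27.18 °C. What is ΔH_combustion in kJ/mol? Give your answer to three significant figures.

ΔT = 27.18 − 21.80 = 5.38 °C
q_cal = C_cal × ΔT = 5.05 × 5.38 = 27.169 kJ
n = 1.77 / 180.16 = 0.009825 mol
q_rxn = −q_cal = -27.169 kJ
ΔH = -27.169 / 0.009825 = -2765 kJ/mol

ΔH = -2770 kJ/mol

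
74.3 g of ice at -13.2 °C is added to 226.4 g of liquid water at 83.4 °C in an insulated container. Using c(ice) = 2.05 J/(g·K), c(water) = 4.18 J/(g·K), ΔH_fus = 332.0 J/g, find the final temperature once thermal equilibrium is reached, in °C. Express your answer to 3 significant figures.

T_f = 41.6 °C

Heat to bring ice to 0 °C and melt it: q₁ = 74.3×2.05×13.2 + 74.3×332.0 = 26678 J
Heat the water can supply cooling to 0 °C: 226.4×4.18×83.4 = 78925.8 J > q₁, so all ice melts.
Energy balance: 226.4×4.18×(83.4 − T) = 26678 + 74.3×4.18×(T − 0)
946.352(83.4 − T) = 26678 + 310.574 T
78925.8 − 26678 = 1256.926 T
T = 52247.8 / 1256.926 = 41.57 °C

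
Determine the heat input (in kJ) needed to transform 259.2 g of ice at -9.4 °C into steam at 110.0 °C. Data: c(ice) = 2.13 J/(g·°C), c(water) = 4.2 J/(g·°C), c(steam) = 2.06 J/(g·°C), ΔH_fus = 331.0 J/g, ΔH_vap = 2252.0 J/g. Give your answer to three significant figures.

q = 789 kJ

q1 (heat ice -9.4→0.0 °C): 259.2 × 2.13 × 9.4 = 5190 J
q2 (melt at 0 °C): 259.2 × 331.0 = 85795 J
q3 (heat water 0.0→100.0 °C): 259.2 × 4.2 × 100.0 = 108864 J
q4 (vaporize at 100 °C): 259.2 × 2252.0 = 583718 J
q5 (heat steam 100.0→110.0 °C): 259.2 × 2.06 × 10.0 = 5340 J
Total: 5190 + 85795 + 108864 + 583718 + 5340 = 788907 J = 789 kJ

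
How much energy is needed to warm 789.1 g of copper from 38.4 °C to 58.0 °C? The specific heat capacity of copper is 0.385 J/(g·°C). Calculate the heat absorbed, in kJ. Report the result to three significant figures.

q = m c ΔT = 789.1 × 0.385 × (58.0 − 38.4)
q = 789.1 × 0.385 × 19.6 = 5954.5 J = 5.95 kJ

q = 5.95 kJ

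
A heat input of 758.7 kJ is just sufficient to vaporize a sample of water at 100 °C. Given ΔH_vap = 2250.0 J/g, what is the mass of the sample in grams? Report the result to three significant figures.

m = 337 g

m = q / ΔH_vap = 758700 J / 2250.0 J/g = 337 g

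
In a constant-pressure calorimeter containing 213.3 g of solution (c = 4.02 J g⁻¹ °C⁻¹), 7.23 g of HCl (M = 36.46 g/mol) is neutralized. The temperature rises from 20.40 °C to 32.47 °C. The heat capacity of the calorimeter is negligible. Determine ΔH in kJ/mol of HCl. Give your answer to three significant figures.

|ΔT| = |32.47 − 20.40| = 12.07 °C
|q_surr| = (213.3 × 4.02) × 12.07 = 857.466 × 12.07 = 10350 J
n(HCl) = 7.23 / 36.46 = 0.1983 mol
Temperature rose, so q_rxn = −|q_surr| = -10.35 kJ
ΔH = q_rxn / n = -52.19 kJ/mol

ΔH = -52.2 kJ/mol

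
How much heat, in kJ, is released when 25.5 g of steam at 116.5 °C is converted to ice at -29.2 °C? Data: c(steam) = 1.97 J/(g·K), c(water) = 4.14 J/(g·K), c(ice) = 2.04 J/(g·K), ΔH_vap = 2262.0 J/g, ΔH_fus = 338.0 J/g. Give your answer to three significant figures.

q = 79.2 kJ

q1 (cool steam 116.5→100 °C): 25.5 × 1.97 × 16.5 = 829 J
q2 (condense at 100 °C): 25.5 × 2262.0 = 57681 J
q3 (cool water 100→0 °C): 25.5 × 4.14 × 100.0 = 10557 J
q4 (freeze at 0 °C): 25.5 × 338.0 = 8619 J
q5 (cool ice 0→-29.2 °C): 25.5 × 2.04 × 29.2 = 1519 J
Total: 829 + 57681 + 10557 + 8619 + 1519 = 79205 J = 79.2 kJ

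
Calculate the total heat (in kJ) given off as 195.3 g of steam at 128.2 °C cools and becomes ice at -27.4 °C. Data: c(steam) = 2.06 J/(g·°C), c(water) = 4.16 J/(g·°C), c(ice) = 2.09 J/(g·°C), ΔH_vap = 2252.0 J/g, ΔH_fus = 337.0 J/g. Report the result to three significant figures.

q1 (cool steam 128.2→100 °C): 195.3 × 2.06 × 28.2 = 11345 J
q2 (condense at 100 °C): 195.3 × 2252.0 = 439816 J
q3 (cool water 100→0 °C): 195.3 × 4.16 × 100.0 = 81245 J
q4 (freeze at 0 °C): 195.3 × 337.0 = 65816 J
q5 (cool ice 0→-27.4 °C): 195.3 × 2.09 × 27.4 = 11184 J
Total: 11345 + 439816 + 81245 + 65816 + 11184 = 609406 J = 609 kJ

q = 609 kJ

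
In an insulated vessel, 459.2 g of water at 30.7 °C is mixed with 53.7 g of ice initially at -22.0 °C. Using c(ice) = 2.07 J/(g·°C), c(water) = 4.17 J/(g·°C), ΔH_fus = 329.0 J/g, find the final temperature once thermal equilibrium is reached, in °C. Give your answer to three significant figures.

T_f = 18.1 °C

Heat to bring ice to 0 °C and melt it: q₁ = 53.7×2.07×22.0 + 53.7×329.0 = 20113 J
Heat the water can supply cooling to 0 °C: 459.2×4.17×30.7 = 58786.3 J > q₁, so all ice melts.
Energy balance: 459.2×4.17×(30.7 − T) = 20113 + 53.7×4.17×(T − 0)
1914.864(30.7 − T) = 20113 + 223.929 T
58786.3 − 20113 = 2138.793 T
T = 38673.3 / 2138.793 = 18.08 °C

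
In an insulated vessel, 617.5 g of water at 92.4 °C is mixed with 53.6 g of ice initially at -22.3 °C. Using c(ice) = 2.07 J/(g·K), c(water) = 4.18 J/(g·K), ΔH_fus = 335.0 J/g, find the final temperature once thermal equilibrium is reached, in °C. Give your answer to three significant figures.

Heat to bring ice to 0 °C and melt it: q₁ = 53.6×2.07×22.3 + 53.6×335.0 = 20430 J
Heat the water can supply cooling to 0 °C: 617.5×4.18×92.4 = 238498 J > q₁, so all ice melts.
Energy balance: 617.5×4.18×(92.4 − T) = 20430 + 53.6×4.18×(T − 0)
2581.15(92.4 − T) = 20430 + 224.048 T
238498 − 20430 = 2805.198 T
T = 218068 / 2805.198 = 77.74 °C

T_f = 77.7 °C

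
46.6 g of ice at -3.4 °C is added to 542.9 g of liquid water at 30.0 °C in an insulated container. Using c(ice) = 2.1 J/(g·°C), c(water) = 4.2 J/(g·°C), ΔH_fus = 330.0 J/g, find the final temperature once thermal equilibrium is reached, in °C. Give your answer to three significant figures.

T_f = 21.3 °C

Heat to bring ice to 0 °C and melt it: q₁ = 46.6×2.1×3.4 + 46.6×330.0 = 15711 J
Heat the water can supply cooling to 0 °C: 542.9×4.2×30.0 = 68405.4 J > q₁, so all ice melts.
Energy balance: 542.9×4.2×(30.0 − T) = 15711 + 46.6×4.2×(T − 0)
2280.18(30.0 − T) = 15711 + 195.72 T
68405.4 − 15711 = 2475.90 T
T = 52694.4 / 2475.90 = 21.28 °C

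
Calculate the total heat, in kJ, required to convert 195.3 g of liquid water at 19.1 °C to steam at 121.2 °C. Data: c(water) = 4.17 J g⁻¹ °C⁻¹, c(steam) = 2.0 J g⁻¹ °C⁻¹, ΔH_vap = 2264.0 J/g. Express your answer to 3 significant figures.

q1 (heat water 19.1→100.0 °C): 195.3 × 4.17 × 80.9 = 65885 J
q2 (vaporize at 100 °C): 195.3 × 2264.0 = 442159 J
q3 (heat steam 100.0→121.2 °C): 195.3 × 2.0 × 21.2 = 8281 J
Total: 65885 + 442159 + 8281 = 516325 J = 516 kJ

q = 516 kJ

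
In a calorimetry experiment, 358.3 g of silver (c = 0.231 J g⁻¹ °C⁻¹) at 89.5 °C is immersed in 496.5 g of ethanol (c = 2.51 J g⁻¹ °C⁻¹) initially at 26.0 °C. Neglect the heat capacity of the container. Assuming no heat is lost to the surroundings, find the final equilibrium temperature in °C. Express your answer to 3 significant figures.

T_f = 30.0 °C

Heat lost by silver = heat gained by ethanol.
(358.3)(0.231)(89.5 − T) = (496.5)(2.51)(T − 26.0)
82.7673 (89.5 − T) = 1246.215 (T − 26.0)
7407.7 − 82.7673 T = 1246.215 T − 32402
39809.7 = 1328.9823 T
T = 29.96 °C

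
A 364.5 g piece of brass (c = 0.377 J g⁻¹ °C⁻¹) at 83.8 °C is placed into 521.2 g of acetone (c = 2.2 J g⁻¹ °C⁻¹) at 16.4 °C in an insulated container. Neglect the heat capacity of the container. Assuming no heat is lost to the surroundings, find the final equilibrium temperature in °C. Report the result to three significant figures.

T_f = 23.6 °C

Heat lost by brass = heat gained by acetone.
(364.5)(0.377)(83.8 − T) = (521.2)(2.2)(T − 16.4)
137.4165 (83.8 − T) = 1146.64 (T − 16.4)
11516 − 137.4165 T = 1146.64 T − 18805
30321 = 1284.0565 T
T = 23.61 °C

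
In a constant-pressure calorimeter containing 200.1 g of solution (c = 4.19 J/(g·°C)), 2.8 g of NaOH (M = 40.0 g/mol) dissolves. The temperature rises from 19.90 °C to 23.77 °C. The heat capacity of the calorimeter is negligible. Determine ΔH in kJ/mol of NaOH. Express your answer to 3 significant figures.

|ΔT| = |23.77 − 19.90| = 3.87 °C
|q_surr| = (200.1 × 4.19) × 3.87 = 838.419 × 3.87 = 3245 J
n(NaOH) = 2.8 / 40.0 = 0.07000 mol
Temperature rose, so q_rxn = −|q_surr| = -3.245 kJ
ΔH = q_rxn / n = -46.36 kJ/mol

ΔH = -46.4 kJ/mol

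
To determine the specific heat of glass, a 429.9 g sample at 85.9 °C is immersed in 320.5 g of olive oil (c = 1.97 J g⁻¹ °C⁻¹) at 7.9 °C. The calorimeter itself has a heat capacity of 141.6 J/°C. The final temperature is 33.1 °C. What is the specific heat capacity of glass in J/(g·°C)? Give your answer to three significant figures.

c = 0.858 J/(g·°C)

q_gained = (320.5 × 1.97 + 141.6) × (33.1 − 7.9) = 19480 J
q_lost = 429.9 × c × (85.9 − 33.1) = 22698.72 c
Set equal: c = 19480 / 22698.72 = 0.858 J/(g·°C)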